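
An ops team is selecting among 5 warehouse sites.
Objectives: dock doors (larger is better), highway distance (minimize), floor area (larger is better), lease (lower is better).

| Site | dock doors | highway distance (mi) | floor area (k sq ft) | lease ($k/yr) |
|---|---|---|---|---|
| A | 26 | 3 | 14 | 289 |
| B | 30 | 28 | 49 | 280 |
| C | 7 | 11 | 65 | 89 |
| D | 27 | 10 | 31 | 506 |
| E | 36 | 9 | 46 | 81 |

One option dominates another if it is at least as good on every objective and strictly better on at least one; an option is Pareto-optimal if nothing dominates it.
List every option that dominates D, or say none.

E: dock doors 36≥27, highway distance 9≤10, floor area 46≥31, lease 81≤506 — dominates D.
Others (A, B, C) are each worse than D on at least one objective.

E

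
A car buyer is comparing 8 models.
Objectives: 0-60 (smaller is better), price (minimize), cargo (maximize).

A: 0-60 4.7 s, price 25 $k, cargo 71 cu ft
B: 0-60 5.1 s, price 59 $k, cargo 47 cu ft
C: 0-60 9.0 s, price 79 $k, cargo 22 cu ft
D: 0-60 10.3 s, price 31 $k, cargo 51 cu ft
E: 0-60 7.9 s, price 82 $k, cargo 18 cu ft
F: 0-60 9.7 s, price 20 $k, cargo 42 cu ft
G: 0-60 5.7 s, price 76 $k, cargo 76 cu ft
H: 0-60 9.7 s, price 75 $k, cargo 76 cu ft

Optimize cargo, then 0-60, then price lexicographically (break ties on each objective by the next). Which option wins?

G

First maximize cargo: best is 76, kept {G, H}.
Then minimize 0-60: best is 5.7, kept {G}.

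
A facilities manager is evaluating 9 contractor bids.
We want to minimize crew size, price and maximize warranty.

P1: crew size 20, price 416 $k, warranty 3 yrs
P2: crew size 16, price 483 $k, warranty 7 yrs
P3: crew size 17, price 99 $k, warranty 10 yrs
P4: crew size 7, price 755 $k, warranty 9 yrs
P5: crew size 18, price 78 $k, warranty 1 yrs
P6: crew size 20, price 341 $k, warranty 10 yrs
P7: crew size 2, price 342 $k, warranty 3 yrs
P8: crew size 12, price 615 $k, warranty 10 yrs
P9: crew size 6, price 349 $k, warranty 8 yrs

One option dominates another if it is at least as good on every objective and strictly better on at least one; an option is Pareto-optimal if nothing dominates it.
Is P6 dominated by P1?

P1 vs P6: P1 is worse on price (416 vs 341), so it does not dominate P6.

No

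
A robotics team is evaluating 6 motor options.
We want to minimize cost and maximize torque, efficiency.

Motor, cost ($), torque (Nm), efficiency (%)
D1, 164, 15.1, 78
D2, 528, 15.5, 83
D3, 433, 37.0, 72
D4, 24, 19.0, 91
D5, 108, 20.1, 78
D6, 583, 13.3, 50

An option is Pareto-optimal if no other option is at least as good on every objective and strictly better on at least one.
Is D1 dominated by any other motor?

Yes

D4 vs D1: cost 24≤164, torque 19.0≥15.1, efficiency 91≥78 — D4 is at least as good on every objective and strictly better on at least one, so D4 dominates D1.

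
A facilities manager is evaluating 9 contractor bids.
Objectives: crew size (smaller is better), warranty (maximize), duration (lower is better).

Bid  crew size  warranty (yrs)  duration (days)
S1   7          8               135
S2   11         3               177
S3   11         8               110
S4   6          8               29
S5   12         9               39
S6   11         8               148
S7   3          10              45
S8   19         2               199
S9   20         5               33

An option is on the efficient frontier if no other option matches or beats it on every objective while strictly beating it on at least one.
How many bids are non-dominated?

S1: dominated by S4 (crew size 6≤7, warranty 8≥8, duration 29≤135).
S2: dominated by S1 (crew size 7≤11, warranty 8≥3, duration 135≤177).
S3: dominated by S4 (crew size 6≤11, warranty 8≥8, duration 29≤110).
S4: not dominated (best duration).
S5: not dominated.
S6: dominated by S1 (crew size 7≤11, warranty 8≥8, duration 135≤148).
S7: not dominated (best crew size).
S8: dominated by S1 (crew size 7≤19, warranty 8≥2, duration 135≤199).
S9: dominated by S4 (crew size 6≤20, warranty 8≥5, duration 29≤33).
Pareto-optimal: S4, S5, S7 → 3.

3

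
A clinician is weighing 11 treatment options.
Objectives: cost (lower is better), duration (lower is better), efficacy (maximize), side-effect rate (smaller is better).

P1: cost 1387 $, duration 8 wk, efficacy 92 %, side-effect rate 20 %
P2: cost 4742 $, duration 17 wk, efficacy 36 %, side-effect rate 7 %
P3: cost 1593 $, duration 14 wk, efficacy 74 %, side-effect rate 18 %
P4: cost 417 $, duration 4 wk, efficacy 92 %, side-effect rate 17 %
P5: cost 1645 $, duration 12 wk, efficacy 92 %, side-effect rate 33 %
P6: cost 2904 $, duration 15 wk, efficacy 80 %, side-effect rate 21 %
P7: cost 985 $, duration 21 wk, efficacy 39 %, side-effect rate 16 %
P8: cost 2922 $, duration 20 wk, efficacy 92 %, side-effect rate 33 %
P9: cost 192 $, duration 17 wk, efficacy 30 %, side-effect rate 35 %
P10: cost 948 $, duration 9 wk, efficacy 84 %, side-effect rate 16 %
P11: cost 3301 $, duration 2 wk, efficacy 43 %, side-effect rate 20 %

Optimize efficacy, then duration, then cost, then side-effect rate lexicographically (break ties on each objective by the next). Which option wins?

P4

First maximize efficacy: best is 92, kept {P1, P4, P5, P8}.
Then minimize duration: best is 4, kept {P4}.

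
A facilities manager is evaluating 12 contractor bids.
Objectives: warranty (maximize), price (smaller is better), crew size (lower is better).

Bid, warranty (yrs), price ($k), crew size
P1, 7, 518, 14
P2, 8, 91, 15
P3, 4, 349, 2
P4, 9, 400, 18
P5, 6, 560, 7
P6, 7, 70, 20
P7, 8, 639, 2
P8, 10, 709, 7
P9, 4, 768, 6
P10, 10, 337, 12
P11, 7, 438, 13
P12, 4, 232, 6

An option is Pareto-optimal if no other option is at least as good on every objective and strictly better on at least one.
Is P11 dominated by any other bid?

P10 vs P11: warranty 10≥7, price 337≤438, crew size 12≤13 — P10 is at least as good on every objective and strictly better on at least one, so P10 dominates P11.

Yes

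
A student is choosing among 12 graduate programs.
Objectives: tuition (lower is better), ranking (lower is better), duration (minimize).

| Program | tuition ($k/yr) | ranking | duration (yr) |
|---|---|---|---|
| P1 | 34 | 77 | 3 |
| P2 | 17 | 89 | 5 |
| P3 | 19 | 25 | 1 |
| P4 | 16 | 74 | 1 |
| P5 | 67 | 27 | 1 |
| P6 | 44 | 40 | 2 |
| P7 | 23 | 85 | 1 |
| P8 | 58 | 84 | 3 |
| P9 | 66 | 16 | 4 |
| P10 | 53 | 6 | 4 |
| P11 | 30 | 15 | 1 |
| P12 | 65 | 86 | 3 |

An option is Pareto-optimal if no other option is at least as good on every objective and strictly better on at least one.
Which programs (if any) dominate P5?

P3: tuition 19≤67, ranking 25≤27, duration 1≤1 — dominates P5.
P11: tuition 30≤67, ranking 15≤27, duration 1≤1 — dominates P5.
Others (P1, P2, P4, P6, P7, P8, P9, P10, P12) are each worse than P5 on at least one objective.

P3, P11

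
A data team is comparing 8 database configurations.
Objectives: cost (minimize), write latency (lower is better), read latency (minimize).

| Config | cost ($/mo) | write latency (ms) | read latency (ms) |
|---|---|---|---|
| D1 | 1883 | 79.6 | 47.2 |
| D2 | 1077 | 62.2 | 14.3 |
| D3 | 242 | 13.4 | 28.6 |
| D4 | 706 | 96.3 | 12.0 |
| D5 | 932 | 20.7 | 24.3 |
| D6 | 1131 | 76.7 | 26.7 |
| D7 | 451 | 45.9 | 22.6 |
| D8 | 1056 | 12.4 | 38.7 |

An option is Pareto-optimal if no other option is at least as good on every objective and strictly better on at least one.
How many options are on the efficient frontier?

6

D1: dominated by D2 (cost 1077≤1883, write latency 62.2≤79.6, read latency 14.3≤47.2).
D2: not dominated.
D3: not dominated (best cost).
D4: not dominated (best read latency).
D5: not dominated.
D6: dominated by D2 (cost 1077≤1131, write latency 62.2≤76.7, read latency 14.3≤26.7).
D7: not dominated.
D8: not dominated (best write latency).
Pareto-optimal: D2, D3, D4, D5, D7, D8 → 6.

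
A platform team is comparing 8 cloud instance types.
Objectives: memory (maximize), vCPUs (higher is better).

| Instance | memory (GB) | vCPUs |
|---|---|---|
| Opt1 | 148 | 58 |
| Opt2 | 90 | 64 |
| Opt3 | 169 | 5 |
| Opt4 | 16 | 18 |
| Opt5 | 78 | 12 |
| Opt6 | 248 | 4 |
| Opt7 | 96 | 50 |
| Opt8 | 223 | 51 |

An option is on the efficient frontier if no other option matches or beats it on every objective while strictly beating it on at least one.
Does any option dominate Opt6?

Opt1: worse on memory (148 vs 248).
Opt2: worse on memory (90 vs 248).
Opt3: worse on memory (169 vs 248).
Opt4: worse on memory (16 vs 248).
Opt5: worse on memory (78 vs 248).
Opt7: worse on memory (96 vs 248).
Opt8: worse on memory (223 vs 248).
No option is at least as good as Opt6 on every objective and strictly better on one.

No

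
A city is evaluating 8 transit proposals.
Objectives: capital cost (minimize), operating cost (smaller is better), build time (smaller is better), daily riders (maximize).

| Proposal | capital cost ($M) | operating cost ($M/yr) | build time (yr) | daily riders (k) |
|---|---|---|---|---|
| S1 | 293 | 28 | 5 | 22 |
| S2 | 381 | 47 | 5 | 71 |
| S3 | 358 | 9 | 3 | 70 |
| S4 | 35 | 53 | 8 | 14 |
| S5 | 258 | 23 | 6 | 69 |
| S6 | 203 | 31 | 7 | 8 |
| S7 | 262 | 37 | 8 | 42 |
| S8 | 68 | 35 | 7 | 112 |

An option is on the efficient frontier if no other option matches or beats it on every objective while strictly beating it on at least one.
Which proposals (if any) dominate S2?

S1: worse on daily riders (22 vs 71).
S3: worse on daily riders (70 vs 71).
S4: worse on operating cost (53 vs 47).
S5: worse on build time (6 vs 5).
S6: worse on build time (7 vs 5).
S7: worse on build time (8 vs 5).
S8: worse on build time (7 vs 5).
No option dominates S2.

none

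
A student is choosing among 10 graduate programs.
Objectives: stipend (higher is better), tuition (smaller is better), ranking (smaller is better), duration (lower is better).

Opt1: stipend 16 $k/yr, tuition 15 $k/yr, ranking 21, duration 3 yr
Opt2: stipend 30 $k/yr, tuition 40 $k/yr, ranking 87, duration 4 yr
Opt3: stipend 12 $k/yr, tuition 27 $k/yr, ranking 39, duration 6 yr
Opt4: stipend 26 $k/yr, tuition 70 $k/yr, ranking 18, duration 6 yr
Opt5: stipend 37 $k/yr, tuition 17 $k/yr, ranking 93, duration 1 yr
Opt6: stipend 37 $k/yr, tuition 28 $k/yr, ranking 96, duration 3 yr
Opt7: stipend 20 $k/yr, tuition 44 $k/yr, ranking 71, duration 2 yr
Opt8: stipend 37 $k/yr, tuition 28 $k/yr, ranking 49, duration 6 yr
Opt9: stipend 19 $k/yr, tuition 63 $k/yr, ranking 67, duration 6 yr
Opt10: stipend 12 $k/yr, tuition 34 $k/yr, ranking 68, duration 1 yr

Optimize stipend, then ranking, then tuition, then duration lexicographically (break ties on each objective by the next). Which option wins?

Opt8

First maximize stipend: best is 37, kept {Opt5, Opt6, Opt8}.
Then minimize ranking: best is 49, kept {Opt8}.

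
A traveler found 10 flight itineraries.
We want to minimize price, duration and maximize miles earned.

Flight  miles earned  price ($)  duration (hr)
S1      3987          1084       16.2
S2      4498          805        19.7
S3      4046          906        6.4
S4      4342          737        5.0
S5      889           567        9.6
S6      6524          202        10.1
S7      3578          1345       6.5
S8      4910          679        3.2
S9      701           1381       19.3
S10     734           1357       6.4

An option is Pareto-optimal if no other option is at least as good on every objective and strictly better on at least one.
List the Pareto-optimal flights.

S5, S6, S8

S1: dominated by S3 (miles earned 4046≥3987, price 906≤1084, duration 6.4≤16.2).
S2: dominated by S6 (miles earned 6524≥4498, price 202≤805, duration 10.1≤19.7).
S3: dominated by S4 (miles earned 4342≥4046, price 737≤906, duration 5.0≤6.4).
S4: dominated by S8 (miles earned 4910≥4342, price 679≤737, duration 3.2≤5.0).
S5: not dominated.
S6: not dominated (best miles earned).
S7: dominated by S3 (miles earned 4046≥3578, price 906≤1345, duration 6.4≤6.5).
S8: not dominated (best duration).
S9: dominated by S1 (miles earned 3987≥701, price 1084≤1381, duration 16.2≤19.3).
S10: dominated by S3 (miles earned 4046≥734, price 906≤1357, duration 6.4≤6.4).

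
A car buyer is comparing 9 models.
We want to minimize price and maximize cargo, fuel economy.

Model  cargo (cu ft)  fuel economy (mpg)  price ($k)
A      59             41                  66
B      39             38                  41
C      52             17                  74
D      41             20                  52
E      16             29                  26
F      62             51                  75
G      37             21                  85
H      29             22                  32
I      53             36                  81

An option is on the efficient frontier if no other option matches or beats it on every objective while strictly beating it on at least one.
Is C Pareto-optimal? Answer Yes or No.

No

A vs C: cargo 59≥52, fuel economy 41≥17, price 66≤74 — A is at least as good on every objective and strictly better on at least one, so A dominates C.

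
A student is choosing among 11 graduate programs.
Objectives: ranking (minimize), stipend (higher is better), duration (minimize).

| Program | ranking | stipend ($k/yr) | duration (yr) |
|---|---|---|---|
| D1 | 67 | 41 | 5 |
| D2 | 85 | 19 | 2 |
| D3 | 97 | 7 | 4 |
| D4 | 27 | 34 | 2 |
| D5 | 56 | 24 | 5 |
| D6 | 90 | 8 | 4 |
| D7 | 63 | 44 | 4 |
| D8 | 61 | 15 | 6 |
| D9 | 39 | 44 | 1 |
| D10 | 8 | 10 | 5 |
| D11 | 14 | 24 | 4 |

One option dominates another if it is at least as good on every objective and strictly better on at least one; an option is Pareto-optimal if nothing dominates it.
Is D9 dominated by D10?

D10 vs D9: D10 is worse on stipend (10 vs 44), so it does not dominate D9.

No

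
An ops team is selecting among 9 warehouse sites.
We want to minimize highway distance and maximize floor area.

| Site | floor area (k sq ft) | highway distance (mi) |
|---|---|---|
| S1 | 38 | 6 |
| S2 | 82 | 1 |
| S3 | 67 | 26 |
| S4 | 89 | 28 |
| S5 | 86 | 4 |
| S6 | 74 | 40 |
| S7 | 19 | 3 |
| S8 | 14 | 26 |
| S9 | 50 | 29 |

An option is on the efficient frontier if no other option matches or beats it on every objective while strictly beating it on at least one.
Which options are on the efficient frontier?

S1: dominated by S2 (floor area 82≥38, highway distance 1≤6).
S2: not dominated (best highway distance).
S3: dominated by S2 (floor area 82≥67, highway distance 1≤26).
S4: not dominated (best floor area).
S5: not dominated.
S6: dominated by S2 (floor area 82≥74, highway distance 1≤40).
S7: dominated by S2 (floor area 82≥19, highway distance 1≤3).
S8: dominated by S1 (floor area 38≥14, highway distance 6≤26).
S9: dominated by S2 (floor area 82≥50, highway distance 1≤29).

S2, S4, S5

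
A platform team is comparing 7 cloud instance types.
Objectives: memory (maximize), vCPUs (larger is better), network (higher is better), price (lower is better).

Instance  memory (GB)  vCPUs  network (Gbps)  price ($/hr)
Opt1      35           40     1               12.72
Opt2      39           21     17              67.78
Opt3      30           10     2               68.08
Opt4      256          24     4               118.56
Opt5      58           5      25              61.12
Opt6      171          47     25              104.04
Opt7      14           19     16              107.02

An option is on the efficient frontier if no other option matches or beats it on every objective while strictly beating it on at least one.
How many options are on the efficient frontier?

Opt1: not dominated (best price).
Opt2: not dominated.
Opt3: dominated by Opt2 (memory 39≥30, vCPUs 21≥10, network 17≥2, price 67.78≤68.08).
Opt4: not dominated (best memory).
Opt5: not dominated.
Opt6: not dominated (best vCPUs).
Opt7: dominated by Opt2 (memory 39≥14, vCPUs 21≥19, network 17≥16, price 67.78≤107.02).
Pareto-optimal: Opt1, Opt2, Opt4, Opt5, Opt6 → 5.

5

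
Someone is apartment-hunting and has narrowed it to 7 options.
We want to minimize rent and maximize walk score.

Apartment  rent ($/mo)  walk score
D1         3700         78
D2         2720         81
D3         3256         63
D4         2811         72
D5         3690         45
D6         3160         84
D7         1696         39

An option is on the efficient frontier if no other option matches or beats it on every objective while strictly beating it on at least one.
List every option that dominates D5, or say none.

D2: rent 2720≤3690, walk score 81≥45 — dominates D5.
D3: rent 3256≤3690, walk score 63≥45 — dominates D5.
D4: rent 2811≤3690, walk score 72≥45 — dominates D5.
D6: rent 3160≤3690, walk score 84≥45 — dominates D5.
Others (D1, D7) are each worse than D5 on at least one objective.

D2, D3, D4, D6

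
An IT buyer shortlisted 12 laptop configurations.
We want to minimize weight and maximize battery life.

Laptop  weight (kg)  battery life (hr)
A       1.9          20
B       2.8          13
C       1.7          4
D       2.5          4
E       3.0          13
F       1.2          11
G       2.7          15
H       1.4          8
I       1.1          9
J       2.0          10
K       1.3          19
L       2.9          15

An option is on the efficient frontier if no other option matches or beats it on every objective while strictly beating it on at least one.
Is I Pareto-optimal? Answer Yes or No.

Yes

A: worse on weight (1.9 vs 1.1).
B: worse on weight (2.8 vs 1.1).
C: worse on weight (1.7 vs 1.1).
D: worse on weight (2.5 vs 1.1).
E: worse on weight (3.0 vs 1.1).
F: worse on weight (1.2 vs 1.1).
G: worse on weight (2.7 vs 1.1).
H: worse on weight (1.4 vs 1.1).
J: worse on weight (2.0 vs 1.1).
K: worse on weight (1.3 vs 1.1).
L: worse on weight (2.9 vs 1.1).
No option is at least as good as I on every objective and strictly better on one.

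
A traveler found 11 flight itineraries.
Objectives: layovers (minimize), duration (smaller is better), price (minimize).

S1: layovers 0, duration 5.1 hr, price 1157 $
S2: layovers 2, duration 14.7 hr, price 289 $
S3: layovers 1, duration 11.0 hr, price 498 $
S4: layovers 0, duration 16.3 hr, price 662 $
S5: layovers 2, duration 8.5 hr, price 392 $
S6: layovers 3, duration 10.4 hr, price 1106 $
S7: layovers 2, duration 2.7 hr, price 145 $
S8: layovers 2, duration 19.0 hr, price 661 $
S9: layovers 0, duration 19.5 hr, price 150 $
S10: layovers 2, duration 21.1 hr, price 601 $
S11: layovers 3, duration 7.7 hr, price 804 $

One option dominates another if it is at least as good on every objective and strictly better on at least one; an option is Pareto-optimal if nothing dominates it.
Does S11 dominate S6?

Yes

S11 vs S6: layovers 3≤3, duration 7.7≤10.4, price 804≤1106 — S11 is at least as good on every objective with at least one strict improvement.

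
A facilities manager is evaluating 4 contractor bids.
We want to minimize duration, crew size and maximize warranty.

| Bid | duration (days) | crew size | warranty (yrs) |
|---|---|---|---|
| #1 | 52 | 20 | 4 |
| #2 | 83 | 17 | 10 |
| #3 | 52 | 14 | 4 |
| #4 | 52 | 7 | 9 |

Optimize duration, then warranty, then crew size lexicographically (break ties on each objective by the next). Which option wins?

#4

First minimize duration: best is 52, kept {#1, #3, #4}.
Then maximize warranty: best is 9, kept {#4}.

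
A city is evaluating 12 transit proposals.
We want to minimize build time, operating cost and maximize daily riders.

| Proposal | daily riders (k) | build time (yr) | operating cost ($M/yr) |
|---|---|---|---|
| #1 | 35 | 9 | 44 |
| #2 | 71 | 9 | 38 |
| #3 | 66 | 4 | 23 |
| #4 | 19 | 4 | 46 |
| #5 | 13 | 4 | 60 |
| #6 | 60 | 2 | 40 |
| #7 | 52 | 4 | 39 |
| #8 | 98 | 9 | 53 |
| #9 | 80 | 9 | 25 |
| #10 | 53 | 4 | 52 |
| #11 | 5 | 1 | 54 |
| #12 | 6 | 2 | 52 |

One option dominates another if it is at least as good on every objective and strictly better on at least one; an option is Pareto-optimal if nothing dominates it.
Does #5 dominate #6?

#5 vs #6: #5 is worse on daily riders (13 vs 60), so it does not dominate #6.

No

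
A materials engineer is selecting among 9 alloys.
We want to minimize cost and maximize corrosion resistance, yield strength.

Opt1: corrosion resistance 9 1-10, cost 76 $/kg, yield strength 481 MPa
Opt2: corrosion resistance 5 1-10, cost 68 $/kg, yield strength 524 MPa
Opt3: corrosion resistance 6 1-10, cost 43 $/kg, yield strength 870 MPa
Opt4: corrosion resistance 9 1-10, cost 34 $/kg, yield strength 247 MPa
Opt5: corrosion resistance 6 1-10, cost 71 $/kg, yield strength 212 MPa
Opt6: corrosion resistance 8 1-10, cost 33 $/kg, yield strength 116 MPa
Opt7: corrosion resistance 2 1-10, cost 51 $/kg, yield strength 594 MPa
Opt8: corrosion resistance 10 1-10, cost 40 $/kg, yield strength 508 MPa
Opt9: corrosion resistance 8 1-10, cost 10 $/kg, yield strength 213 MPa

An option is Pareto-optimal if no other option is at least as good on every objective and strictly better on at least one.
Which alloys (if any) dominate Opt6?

Opt9

Opt9: corrosion resistance 8≥8, cost 10≤33, yield strength 213≥116 — dominates Opt6.
Others (Opt1, Opt2, Opt3, Opt4, Opt5, Opt7, Opt8) are each worse than Opt6 on at least one objective.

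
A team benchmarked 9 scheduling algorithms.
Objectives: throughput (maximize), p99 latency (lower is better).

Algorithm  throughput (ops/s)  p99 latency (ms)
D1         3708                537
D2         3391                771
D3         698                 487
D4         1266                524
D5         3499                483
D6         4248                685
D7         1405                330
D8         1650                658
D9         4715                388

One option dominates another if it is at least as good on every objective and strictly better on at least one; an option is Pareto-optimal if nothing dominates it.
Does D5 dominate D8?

Yes

D5 vs D8: throughput 3499≥1650, p99 latency 483≤658 — D5 is at least as good on every objective with at least one strict improvement.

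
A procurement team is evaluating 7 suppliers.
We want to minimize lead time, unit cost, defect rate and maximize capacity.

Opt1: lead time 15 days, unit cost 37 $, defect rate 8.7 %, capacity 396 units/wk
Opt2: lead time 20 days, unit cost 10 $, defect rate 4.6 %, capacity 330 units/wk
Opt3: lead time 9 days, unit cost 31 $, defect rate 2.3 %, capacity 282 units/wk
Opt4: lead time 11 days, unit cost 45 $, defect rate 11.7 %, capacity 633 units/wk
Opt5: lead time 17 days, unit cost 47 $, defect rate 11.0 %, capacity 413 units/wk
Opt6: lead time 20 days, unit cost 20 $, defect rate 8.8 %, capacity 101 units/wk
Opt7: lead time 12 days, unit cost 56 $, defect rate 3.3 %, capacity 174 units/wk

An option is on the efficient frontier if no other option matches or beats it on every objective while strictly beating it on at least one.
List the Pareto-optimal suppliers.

Opt1, Opt2, Opt3, Opt4, Opt5

Opt1: not dominated.
Opt2: not dominated (best unit cost).
Opt3: not dominated (best lead time).
Opt4: not dominated (best capacity).
Opt5: not dominated.
Opt6: dominated by Opt2 (lead time 20≤20, unit cost 10≤20, defect rate 4.6≤8.8, capacity 330≥101).
Opt7: dominated by Opt3 (lead time 9≤12, unit cost 31≤56, defect rate 2.3≤3.3, capacity 282≥174).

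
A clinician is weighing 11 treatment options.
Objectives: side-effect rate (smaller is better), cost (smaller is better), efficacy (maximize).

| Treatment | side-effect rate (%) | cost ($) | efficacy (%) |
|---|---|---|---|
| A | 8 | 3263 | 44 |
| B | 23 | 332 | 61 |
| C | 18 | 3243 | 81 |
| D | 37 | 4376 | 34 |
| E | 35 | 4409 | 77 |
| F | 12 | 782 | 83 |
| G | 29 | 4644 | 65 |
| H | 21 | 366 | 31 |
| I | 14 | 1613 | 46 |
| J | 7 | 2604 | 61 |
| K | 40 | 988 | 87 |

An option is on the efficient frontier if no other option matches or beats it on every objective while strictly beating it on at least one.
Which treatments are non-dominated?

B, F, H, J, K

A: dominated by J (side-effect rate 7≤8, cost 2604≤3263, efficacy 61≥44).
B: not dominated (best cost).
C: dominated by F (side-effect rate 12≤18, cost 782≤3243, efficacy 83≥81).
D: dominated by A (side-effect rate 8≤37, cost 3263≤4376, efficacy 44≥34).
E: dominated by C (side-effect rate 18≤35, cost 3243≤4409, efficacy 81≥77).
F: not dominated.
G: dominated by C (side-effect rate 18≤29, cost 3243≤4644, efficacy 81≥65).
H: not dominated.
I: dominated by F (side-effect rate 12≤14, cost 782≤1613, efficacy 83≥46).
J: not dominated (best side-effect rate).
K: not dominated (best efficacy).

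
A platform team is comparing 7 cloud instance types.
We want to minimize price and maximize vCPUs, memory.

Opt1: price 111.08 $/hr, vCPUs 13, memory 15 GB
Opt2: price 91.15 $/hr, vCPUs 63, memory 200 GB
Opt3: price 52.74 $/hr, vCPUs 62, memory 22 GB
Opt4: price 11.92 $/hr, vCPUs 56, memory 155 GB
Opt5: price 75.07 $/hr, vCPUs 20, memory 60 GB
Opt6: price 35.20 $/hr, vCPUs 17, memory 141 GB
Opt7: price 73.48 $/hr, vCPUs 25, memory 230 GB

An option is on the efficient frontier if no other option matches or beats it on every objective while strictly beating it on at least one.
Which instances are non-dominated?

Opt2, Opt3, Opt4, Opt7

Opt1: dominated by Opt2 (price 91.15≤111.08, vCPUs 63≥13, memory 200≥15).
Opt2: not dominated (best vCPUs).
Opt3: not dominated.
Opt4: not dominated (best price).
Opt5: dominated by Opt4 (price 11.92≤75.07, vCPUs 56≥20, memory 155≥60).
Opt6: dominated by Opt4 (price 11.92≤35.20, vCPUs 56≥17, memory 155≥141).
Opt7: not dominated (best memory).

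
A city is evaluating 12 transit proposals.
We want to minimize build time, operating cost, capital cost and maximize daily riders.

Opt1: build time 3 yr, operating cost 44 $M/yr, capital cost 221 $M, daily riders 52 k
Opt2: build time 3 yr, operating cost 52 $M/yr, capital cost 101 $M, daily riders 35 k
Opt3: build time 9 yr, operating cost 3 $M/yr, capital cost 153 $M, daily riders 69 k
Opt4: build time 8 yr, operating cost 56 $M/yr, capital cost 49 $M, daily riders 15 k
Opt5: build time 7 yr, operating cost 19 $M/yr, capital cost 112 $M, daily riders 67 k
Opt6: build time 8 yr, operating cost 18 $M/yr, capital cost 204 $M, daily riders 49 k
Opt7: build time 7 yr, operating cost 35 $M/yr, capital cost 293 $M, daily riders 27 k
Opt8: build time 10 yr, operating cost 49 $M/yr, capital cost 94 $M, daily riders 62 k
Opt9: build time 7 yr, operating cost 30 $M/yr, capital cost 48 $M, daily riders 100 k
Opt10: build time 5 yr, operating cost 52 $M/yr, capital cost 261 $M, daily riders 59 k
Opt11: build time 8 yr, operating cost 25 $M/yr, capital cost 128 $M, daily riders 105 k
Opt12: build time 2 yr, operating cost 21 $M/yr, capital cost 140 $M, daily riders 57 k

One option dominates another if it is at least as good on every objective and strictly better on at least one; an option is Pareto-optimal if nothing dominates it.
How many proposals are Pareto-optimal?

8

Opt1: dominated by Opt12 (build time 2≤3, operating cost 21≤44, capital cost 140≤221, daily riders 57≥52).
Opt2: not dominated.
Opt3: not dominated (best operating cost).
Opt4: dominated by Opt9 (build time 7≤8, operating cost 30≤56, capital cost 48≤49, daily riders 100≥15).
Opt5: not dominated.
Opt6: not dominated.
Opt7: dominated by Opt5 (build time 7≤7, operating cost 19≤35, capital cost 112≤293, daily riders 67≥27).
Opt8: dominated by Opt9 (build time 7≤10, operating cost 30≤49, capital cost 48≤94, daily riders 100≥62).
Opt9: not dominated (best capital cost).
Opt10: not dominated.
Opt11: not dominated (best daily riders).
Opt12: not dominated (best build time).
Pareto-optimal: Opt2, Opt3, Opt5, Opt6, Opt9, Opt10, Opt11, Opt12 → 8.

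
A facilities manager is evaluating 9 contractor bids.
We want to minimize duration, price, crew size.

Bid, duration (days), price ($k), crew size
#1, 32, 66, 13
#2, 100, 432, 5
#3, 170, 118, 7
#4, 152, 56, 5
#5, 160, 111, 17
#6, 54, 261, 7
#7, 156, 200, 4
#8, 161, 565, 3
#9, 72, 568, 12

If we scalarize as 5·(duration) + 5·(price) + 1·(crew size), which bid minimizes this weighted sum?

#1: 5·32 + 5·66 + 1·13 = 503
#2: 5·100 + 5·432 + 1·5 = 2665
#3: 5·170 + 5·118 + 1·7 = 1447
#4: 5·152 + 5·56 + 1·5 = 1045
#5: 5·160 + 5·111 + 1·17 = 1372
#6: 5·54 + 5·261 + 1·7 = 1582
#7: 5·156 + 5·200 + 1·4 = 1784
#8: 5·161 + 5·565 + 1·3 = 3633
#9: 5·72 + 5·568 + 1·12 = 3212
Lowest: #1 at 503.

#1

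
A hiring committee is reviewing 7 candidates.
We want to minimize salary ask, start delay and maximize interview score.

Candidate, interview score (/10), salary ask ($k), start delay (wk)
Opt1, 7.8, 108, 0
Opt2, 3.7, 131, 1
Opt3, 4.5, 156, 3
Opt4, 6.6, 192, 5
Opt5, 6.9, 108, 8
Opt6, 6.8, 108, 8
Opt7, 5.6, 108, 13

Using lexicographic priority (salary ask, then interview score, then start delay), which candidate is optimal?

First minimize salary ask: best is 108, kept {Opt1, Opt5, Opt6, Opt7}.
Then maximize interview score: best is 7.8, kept {Opt1}.

Opt1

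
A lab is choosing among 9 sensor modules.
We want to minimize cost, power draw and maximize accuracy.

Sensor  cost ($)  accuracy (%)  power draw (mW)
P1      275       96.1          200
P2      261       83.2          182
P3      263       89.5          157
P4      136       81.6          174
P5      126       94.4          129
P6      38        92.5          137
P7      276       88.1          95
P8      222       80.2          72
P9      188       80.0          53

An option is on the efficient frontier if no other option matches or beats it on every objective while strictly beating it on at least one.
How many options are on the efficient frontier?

6

P1: not dominated (best accuracy).
P2: dominated by P5 (cost 126≤261, accuracy 94.4≥83.2, power draw 129≤182).
P3: dominated by P5 (cost 126≤263, accuracy 94.4≥89.5, power draw 129≤157).
P4: dominated by P5 (cost 126≤136, accuracy 94.4≥81.6, power draw 129≤174).
P5: not dominated.
P6: not dominated (best cost).
P7: not dominated.
P8: not dominated.
P9: not dominated (best power draw).
Pareto-optimal: P1, P5, P6, P7, P8, P9 → 6.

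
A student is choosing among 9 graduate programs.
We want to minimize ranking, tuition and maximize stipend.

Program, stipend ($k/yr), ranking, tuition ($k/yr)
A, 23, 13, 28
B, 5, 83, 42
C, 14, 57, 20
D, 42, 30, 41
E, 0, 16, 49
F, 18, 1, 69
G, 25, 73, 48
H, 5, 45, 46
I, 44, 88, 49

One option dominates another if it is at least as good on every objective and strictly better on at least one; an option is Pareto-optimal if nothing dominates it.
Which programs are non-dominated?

A, C, D, F, I

A: not dominated.
B: dominated by A (stipend 23≥5, ranking 13≤83, tuition 28≤42).
C: not dominated (best tuition).
D: not dominated.
E: dominated by A (stipend 23≥0, ranking 13≤16, tuition 28≤49).
F: not dominated (best ranking).
G: dominated by D (stipend 42≥25, ranking 30≤73, tuition 41≤48).
H: dominated by A (stipend 23≥5, ranking 13≤45, tuition 28≤46).
I: not dominated (best stipend).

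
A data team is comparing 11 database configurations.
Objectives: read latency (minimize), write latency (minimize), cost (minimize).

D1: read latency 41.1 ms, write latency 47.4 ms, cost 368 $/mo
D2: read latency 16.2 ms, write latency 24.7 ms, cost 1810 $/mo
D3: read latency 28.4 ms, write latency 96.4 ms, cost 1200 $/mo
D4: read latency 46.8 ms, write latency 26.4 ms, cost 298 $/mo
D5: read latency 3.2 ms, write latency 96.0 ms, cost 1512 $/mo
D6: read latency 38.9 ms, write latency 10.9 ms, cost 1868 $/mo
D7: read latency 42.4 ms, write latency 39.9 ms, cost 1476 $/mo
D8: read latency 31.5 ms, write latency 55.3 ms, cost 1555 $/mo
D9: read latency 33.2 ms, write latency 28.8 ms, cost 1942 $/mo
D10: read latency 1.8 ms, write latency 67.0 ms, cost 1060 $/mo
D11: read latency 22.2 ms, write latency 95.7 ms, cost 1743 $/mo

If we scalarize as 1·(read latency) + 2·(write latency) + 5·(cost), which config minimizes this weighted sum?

D1: 1·41.1 + 2·47.4 + 5·368 = 1975.9
D2: 1·16.2 + 2·24.7 + 5·1810 = 9115.6
D3: 1·28.4 + 2·96.4 + 5·1200 = 6221.2
D4: 1·46.8 + 2·26.4 + 5·298 = 1589.6
D5: 1·3.2 + 2·96.0 + 5·1512 = 7755.2
D6: 1·38.9 + 2·10.9 + 5·1868 = 9400.7
D7: 1·42.4 + 2·39.9 + 5·1476 = 7502.2
D8: 1·31.5 + 2·55.3 + 5·1555 = 7917.1
D9: 1·33.2 + 2·28.8 + 5·1942 = 9800.8
D10: 1·1.8 + 2·67.0 + 5·1060 = 5435.8
D11: 1·22.2 + 2·95.7 + 5·1743 = 8928.6
Lowest: D4 at 1589.6.

D4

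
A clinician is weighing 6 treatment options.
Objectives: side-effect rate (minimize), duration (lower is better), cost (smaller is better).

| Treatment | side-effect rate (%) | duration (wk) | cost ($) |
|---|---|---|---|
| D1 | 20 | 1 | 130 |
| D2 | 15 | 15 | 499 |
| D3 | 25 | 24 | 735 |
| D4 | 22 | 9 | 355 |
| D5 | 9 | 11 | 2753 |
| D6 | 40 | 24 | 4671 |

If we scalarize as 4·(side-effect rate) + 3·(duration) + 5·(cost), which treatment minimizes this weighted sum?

D1

D1: 4·20 + 3·1 + 5·130 = 733
D2: 4·15 + 3·15 + 5·499 = 2600
D3: 4·25 + 3·24 + 5·735 = 3847
D4: 4·22 + 3·9 + 5·355 = 1890
D5: 4·9 + 3·11 + 5·2753 = 13834
D6: 4·40 + 3·24 + 5·4671 = 23587
Lowest: D1 at 733.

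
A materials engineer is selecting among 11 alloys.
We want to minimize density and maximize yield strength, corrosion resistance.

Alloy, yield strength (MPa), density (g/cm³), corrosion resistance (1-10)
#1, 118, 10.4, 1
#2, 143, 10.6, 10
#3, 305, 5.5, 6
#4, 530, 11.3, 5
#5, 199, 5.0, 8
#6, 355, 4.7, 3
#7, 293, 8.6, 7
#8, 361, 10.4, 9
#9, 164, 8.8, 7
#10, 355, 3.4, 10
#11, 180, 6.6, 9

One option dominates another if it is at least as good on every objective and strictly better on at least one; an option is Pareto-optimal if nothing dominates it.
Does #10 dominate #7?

Yes

#10 vs #7: yield strength 355≥293, density 3.4≤8.6, corrosion resistance 10≥7 — #10 is at least as good on every objective with at least one strict improvement.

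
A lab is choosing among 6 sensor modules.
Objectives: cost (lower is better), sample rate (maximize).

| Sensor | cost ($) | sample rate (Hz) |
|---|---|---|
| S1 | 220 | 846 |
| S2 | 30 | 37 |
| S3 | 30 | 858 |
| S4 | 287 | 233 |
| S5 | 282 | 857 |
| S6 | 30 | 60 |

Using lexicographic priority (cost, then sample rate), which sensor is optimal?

S3

First minimize cost: best is 30, kept {S2, S3, S6}.
Then maximize sample rate: best is 858, kept {S3}.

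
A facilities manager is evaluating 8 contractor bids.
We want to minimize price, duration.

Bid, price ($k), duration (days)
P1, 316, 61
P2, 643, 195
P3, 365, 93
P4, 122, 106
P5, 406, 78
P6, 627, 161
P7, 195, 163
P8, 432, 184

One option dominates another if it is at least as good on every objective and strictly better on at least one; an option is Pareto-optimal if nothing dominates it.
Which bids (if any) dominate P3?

P1: price 316≤365, duration 61≤93 — dominates P3.
Others (P2, P4, P5, P6, P7, P8) are each worse than P3 on at least one objective.

P1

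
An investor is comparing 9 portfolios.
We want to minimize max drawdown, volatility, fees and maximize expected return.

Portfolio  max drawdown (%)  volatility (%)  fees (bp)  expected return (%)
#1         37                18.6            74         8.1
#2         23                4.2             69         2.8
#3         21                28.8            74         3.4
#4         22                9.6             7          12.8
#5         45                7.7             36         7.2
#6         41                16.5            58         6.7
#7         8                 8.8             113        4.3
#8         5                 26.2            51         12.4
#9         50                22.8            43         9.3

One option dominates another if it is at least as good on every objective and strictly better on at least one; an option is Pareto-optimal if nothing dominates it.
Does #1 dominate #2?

#1 vs #2: #1 is worse on max drawdown (37 vs 23), so it does not dominate #2.

No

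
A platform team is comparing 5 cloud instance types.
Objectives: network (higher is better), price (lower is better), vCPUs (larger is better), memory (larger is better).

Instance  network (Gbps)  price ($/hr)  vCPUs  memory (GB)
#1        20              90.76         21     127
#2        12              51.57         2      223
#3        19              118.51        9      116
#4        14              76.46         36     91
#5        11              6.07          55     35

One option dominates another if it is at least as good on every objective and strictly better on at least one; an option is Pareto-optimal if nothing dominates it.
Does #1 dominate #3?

Yes

#1 vs #3: network 20≥19, price 90.76≤118.51, vCPUs 21≥9, memory 127≥116 — #1 is at least as good on every objective with at least one strict improvement.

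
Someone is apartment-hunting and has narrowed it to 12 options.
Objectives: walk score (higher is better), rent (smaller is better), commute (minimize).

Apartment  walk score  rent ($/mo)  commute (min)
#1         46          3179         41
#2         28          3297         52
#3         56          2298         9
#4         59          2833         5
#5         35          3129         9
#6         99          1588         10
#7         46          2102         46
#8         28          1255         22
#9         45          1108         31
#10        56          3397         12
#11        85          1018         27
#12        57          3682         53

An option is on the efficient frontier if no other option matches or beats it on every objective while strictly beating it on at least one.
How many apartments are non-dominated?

5

#1: dominated by #3 (walk score 56≥46, rent 2298≤3179, commute 9≤41).
#2: dominated by #1 (walk score 46≥28, rent 3179≤3297, commute 41≤52).
#3: not dominated.
#4: not dominated (best commute).
#5: dominated by #3 (walk score 56≥35, rent 2298≤3129, commute 9≤9).
#6: not dominated (best walk score).
#7: dominated by #6 (walk score 99≥46, rent 1588≤2102, commute 10≤46).
#8: not dominated.
#9: dominated by #11 (walk score 85≥45, rent 1018≤1108, commute 27≤31).
#10: dominated by #3 (walk score 56≥56, rent 2298≤3397, commute 9≤12).
#11: not dominated (best rent).
#12: dominated by #4 (walk score 59≥57, rent 2833≤3682, commute 5≤53).
Pareto-optimal: #3, #4, #6, #8, #11 → 5.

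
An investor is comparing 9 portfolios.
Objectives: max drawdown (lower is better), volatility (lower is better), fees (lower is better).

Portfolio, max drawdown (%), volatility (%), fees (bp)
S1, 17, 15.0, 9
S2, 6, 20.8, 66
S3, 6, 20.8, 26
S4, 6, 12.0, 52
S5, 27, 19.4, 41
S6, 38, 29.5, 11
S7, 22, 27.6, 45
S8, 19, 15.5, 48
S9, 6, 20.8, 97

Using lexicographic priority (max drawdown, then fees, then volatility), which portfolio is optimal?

First minimize max drawdown: best is 6, kept {S2, S3, S4, S9}.
Then minimize fees: best is 26, kept {S3}.

S3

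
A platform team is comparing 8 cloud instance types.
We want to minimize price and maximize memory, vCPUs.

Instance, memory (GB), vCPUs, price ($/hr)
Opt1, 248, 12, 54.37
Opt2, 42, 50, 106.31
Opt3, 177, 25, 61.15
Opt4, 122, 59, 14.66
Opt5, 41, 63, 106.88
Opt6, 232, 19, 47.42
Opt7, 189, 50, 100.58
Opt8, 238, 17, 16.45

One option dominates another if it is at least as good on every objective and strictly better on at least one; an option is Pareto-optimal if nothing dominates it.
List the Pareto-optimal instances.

Opt1, Opt3, Opt4, Opt5, Opt6, Opt7, Opt8

Opt1: not dominated (best memory).
Opt2: dominated by Opt4 (memory 122≥42, vCPUs 59≥50, price 14.66≤106.31).
Opt3: not dominated.
Opt4: not dominated (best price).
Opt5: not dominated (best vCPUs).
Opt6: not dominated.
Opt7: not dominated.
Opt8: not dominated.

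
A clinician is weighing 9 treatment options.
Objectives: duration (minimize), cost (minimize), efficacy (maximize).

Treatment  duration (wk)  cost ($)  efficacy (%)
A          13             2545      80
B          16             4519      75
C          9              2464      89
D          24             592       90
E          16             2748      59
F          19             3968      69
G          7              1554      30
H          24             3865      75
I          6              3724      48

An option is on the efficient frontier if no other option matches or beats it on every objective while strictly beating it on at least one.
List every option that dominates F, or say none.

A, C

A: duration 13≤19, cost 2545≤3968, efficacy 80≥69 — dominates F.
C: duration 9≤19, cost 2464≤3968, efficacy 89≥69 — dominates F.
Others (B, D, E, G, H, I) are each worse than F on at least one objective.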